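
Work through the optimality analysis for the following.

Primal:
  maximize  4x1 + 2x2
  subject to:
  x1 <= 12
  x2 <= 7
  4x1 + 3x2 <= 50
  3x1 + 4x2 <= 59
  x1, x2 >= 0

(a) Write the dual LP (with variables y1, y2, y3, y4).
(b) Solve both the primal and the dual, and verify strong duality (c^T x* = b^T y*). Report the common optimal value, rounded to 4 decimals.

The standard primal-dual pair for 'max c^T x s.t. A x <= b, x >= 0' is:
  Dual:  min b^T y  s.t.  A^T y >= c,  y >= 0.

So the dual LP is:
  minimize  12y1 + 7y2 + 50y3 + 59y4
  subject to:
    y1 + 4y3 + 3y4 >= 4
    y2 + 3y3 + 4y4 >= 2
    y1, y2, y3, y4 >= 0

Solving the primal: x* = (12, 0.6667).
  primal value c^T x* = 49.3333.
Solving the dual: y* = (1.3333, 0, 0.6667, 0).
  dual value b^T y* = 49.3333.
Strong duality: c^T x* = b^T y*. Confirmed.

49.3333


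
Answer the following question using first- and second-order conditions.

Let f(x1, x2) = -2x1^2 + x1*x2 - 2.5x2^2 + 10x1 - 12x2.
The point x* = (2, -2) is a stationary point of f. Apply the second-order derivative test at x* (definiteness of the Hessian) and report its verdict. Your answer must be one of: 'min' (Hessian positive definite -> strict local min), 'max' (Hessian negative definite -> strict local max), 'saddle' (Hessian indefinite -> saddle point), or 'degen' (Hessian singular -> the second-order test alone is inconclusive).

Compute the Hessian H = grad^2 f:
  H = [[-4, 1], [1, -5]]
Verify stationarity: grad f(x*) = H x* + g = (0, 0).
Eigenvalues of H: -5.618, -3.382.
Both eigenvalues < 0, so H is negative definite -> x* is a strict local max.

max


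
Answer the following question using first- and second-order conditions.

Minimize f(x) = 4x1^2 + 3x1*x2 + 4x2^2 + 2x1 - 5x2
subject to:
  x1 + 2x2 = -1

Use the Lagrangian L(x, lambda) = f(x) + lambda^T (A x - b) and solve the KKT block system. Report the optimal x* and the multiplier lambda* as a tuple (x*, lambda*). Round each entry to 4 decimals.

Form the Lagrangian:
  L(x, lambda) = (1/2) x^T Q x + c^T x + lambda^T (A x - b)
Stationarity (grad_x L = 0): Q x + c + A^T lambda = 0.
Primal feasibility: A x = b.

This gives the KKT block system:
  [ Q   A^T ] [ x     ]   [-c ]
  [ A    0  ] [ lambda ] = [ b ]

Solving the linear system:
  x*      = (-0.7143, -0.1429)
  lambda* = (4.1429)
  f(x*)   = 1.7143

x* = (-0.7143, -0.1429), lambda* = (4.1429)


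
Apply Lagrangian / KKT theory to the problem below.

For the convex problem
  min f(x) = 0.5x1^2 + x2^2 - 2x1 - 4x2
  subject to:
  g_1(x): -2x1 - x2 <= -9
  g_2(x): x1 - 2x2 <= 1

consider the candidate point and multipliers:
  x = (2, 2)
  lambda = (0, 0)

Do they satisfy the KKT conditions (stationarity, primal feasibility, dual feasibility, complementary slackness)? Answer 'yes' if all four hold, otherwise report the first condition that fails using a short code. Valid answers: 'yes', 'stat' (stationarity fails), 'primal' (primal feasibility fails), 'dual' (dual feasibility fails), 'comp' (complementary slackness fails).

Gradient of f: grad f(x) = Q x + c = (0, 0)
Constraint values g_i(x) = a_i^T x - b_i:
  g_1((2, 2)) = 3
  g_2((2, 2)) = -3
Stationarity residual: grad f(x) + sum_i lambda_i a_i = (0, 0)
  -> stationarity OK
Primal feasibility (all g_i <= 0): FAILS
Dual feasibility (all lambda_i >= 0): OK
Complementary slackness (lambda_i * g_i(x) = 0 for all i): OK

Verdict: the first failing condition is primal_feasibility -> primal.

primal


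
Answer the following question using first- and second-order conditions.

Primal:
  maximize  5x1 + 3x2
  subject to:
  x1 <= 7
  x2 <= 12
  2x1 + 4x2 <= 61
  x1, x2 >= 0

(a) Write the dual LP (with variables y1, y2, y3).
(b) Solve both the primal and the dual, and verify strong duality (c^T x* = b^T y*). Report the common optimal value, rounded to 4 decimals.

The standard primal-dual pair for 'max c^T x s.t. A x <= b, x >= 0' is:
  Dual:  min b^T y  s.t.  A^T y >= c,  y >= 0.

So the dual LP is:
  minimize  7y1 + 12y2 + 61y3
  subject to:
    y1 + 2y3 >= 5
    y2 + 4y3 >= 3
    y1, y2, y3 >= 0

Solving the primal: x* = (7, 11.75).
  primal value c^T x* = 70.25.
Solving the dual: y* = (3.5, 0, 0.75).
  dual value b^T y* = 70.25.
Strong duality: c^T x* = b^T y*. Confirmed.

70.25


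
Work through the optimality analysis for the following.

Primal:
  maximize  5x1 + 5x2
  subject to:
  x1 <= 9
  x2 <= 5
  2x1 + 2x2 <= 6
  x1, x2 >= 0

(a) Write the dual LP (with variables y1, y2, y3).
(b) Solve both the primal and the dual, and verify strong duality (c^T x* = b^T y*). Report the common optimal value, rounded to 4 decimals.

The standard primal-dual pair for 'max c^T x s.t. A x <= b, x >= 0' is:
  Dual:  min b^T y  s.t.  A^T y >= c,  y >= 0.

So the dual LP is:
  minimize  9y1 + 5y2 + 6y3
  subject to:
    y1 + 2y3 >= 5
    y2 + 2y3 >= 5
    y1, y2, y3 >= 0

Solving the primal: x* = (3, 0).
  primal value c^T x* = 15.
Solving the dual: y* = (0, 0, 2.5).
  dual value b^T y* = 15.
Strong duality: c^T x* = b^T y*. Confirmed.

15


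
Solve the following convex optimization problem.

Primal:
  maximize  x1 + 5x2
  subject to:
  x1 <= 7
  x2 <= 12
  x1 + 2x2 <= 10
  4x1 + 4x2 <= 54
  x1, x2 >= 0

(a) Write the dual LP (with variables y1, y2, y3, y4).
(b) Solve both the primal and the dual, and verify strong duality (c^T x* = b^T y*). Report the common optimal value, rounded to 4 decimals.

The standard primal-dual pair for 'max c^T x s.t. A x <= b, x >= 0' is:
  Dual:  min b^T y  s.t.  A^T y >= c,  y >= 0.

So the dual LP is:
  minimize  7y1 + 12y2 + 10y3 + 54y4
  subject to:
    y1 + y3 + 4y4 >= 1
    y2 + 2y3 + 4y4 >= 5
    y1, y2, y3, y4 >= 0

Solving the primal: x* = (0, 5).
  primal value c^T x* = 25.
Solving the dual: y* = (0, 0, 2.5, 0).
  dual value b^T y* = 25.
Strong duality: c^T x* = b^T y*. Confirmed.

25


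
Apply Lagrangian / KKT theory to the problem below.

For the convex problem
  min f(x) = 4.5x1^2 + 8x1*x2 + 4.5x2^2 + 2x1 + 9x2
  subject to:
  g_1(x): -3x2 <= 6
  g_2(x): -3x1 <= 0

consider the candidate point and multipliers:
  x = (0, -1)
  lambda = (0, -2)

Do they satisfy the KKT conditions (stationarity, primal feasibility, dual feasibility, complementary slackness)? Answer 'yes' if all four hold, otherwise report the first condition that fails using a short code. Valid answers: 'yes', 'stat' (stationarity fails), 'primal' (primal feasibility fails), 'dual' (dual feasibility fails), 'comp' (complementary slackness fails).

Gradient of f: grad f(x) = Q x + c = (-6, 0)
Constraint values g_i(x) = a_i^T x - b_i:
  g_1((0, -1)) = -3
  g_2((0, -1)) = 0
Stationarity residual: grad f(x) + sum_i lambda_i a_i = (0, 0)
  -> stationarity OK
Primal feasibility (all g_i <= 0): OK
Dual feasibility (all lambda_i >= 0): FAILS
Complementary slackness (lambda_i * g_i(x) = 0 for all i): OK

Verdict: the first failing condition is dual_feasibility -> dual.

dual


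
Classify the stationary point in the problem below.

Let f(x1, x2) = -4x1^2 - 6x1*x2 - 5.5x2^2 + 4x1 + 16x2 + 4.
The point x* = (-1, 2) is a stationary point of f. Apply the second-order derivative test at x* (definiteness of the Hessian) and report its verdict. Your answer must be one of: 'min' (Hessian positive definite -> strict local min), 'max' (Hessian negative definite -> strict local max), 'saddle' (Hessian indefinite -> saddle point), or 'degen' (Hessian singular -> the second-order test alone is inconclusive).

Compute the Hessian H = grad^2 f:
  H = [[-8, -6], [-6, -11]]
Verify stationarity: grad f(x*) = H x* + g = (0, 0).
Eigenvalues of H: -15.6847, -3.3153.
Both eigenvalues < 0, so H is negative definite -> x* is a strict local max.

max


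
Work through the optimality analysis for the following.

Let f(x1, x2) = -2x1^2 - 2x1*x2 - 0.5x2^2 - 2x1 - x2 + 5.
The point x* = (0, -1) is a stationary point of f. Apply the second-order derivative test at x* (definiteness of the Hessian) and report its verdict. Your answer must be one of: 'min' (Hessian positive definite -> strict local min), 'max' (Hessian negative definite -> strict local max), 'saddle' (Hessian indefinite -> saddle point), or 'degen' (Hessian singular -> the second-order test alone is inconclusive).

Compute the Hessian H = grad^2 f:
  H = [[-4, -2], [-2, -1]]
Verify stationarity: grad f(x*) = H x* + g = (0, 0).
Eigenvalues of H: -5, 0.
H has a zero eigenvalue (singular; negative semidefinite but not definite), so H is neither positive definite, negative definite, nor indefinite. The second-order test alone is inconclusive -> degen.
(Indeed, f is constant along the null direction of H through x*, so x* is not a strict local extremum.)

degen


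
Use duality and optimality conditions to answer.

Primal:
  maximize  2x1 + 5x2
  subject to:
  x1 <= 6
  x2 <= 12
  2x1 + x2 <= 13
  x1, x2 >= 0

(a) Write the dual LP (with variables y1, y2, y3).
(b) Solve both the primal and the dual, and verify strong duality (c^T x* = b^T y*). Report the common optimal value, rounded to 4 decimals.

The standard primal-dual pair for 'max c^T x s.t. A x <= b, x >= 0' is:
  Dual:  min b^T y  s.t.  A^T y >= c,  y >= 0.

So the dual LP is:
  minimize  6y1 + 12y2 + 13y3
  subject to:
    y1 + 2y3 >= 2
    y2 + y3 >= 5
    y1, y2, y3 >= 0

Solving the primal: x* = (0.5, 12).
  primal value c^T x* = 61.
Solving the dual: y* = (0, 4, 1).
  dual value b^T y* = 61.
Strong duality: c^T x* = b^T y*. Confirmed.

61


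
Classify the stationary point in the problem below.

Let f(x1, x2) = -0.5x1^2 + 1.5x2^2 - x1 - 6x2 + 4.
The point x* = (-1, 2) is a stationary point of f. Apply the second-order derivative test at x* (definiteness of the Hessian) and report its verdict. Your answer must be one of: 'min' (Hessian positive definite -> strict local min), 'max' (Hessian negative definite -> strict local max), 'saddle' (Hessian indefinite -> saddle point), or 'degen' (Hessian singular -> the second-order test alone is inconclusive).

Compute the Hessian H = grad^2 f:
  H = [[-1, 0], [0, 3]]
Verify stationarity: grad f(x*) = H x* + g = (0, 0).
Eigenvalues of H: -1, 3.
Eigenvalues have mixed signs, so H is indefinite -> x* is a saddle point.

saddle


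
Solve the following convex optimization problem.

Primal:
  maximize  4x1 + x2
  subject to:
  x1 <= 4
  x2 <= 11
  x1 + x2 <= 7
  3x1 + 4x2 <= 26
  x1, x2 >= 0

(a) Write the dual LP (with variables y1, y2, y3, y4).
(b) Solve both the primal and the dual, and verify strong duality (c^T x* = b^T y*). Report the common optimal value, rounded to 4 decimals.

The standard primal-dual pair for 'max c^T x s.t. A x <= b, x >= 0' is:
  Dual:  min b^T y  s.t.  A^T y >= c,  y >= 0.

So the dual LP is:
  minimize  4y1 + 11y2 + 7y3 + 26y4
  subject to:
    y1 + y3 + 3y4 >= 4
    y2 + y3 + 4y4 >= 1
    y1, y2, y3, y4 >= 0

Solving the primal: x* = (4, 3).
  primal value c^T x* = 19.
Solving the dual: y* = (3, 0, 1, 0).
  dual value b^T y* = 19.
Strong duality: c^T x* = b^T y*. Confirmed.

19


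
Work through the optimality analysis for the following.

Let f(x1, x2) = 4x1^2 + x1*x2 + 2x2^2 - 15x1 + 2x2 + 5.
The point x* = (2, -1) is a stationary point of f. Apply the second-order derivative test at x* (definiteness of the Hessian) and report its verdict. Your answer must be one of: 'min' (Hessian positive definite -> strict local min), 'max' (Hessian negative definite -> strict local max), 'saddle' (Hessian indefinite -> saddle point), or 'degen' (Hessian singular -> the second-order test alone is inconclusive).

Compute the Hessian H = grad^2 f:
  H = [[8, 1], [1, 4]]
Verify stationarity: grad f(x*) = H x* + g = (0, 0).
Eigenvalues of H: 3.7639, 8.2361.
Both eigenvalues > 0, so H is positive definite -> x* is a strict local min.

min


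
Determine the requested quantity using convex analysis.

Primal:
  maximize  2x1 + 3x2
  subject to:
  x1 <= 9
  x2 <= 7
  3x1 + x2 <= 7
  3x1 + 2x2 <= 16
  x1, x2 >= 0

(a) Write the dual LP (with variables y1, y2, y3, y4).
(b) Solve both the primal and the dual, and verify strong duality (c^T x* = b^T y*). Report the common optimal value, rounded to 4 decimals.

The standard primal-dual pair for 'max c^T x s.t. A x <= b, x >= 0' is:
  Dual:  min b^T y  s.t.  A^T y >= c,  y >= 0.

So the dual LP is:
  minimize  9y1 + 7y2 + 7y3 + 16y4
  subject to:
    y1 + 3y3 + 3y4 >= 2
    y2 + y3 + 2y4 >= 3
    y1, y2, y3, y4 >= 0

Solving the primal: x* = (0, 7).
  primal value c^T x* = 21.
Solving the dual: y* = (0, 2.3333, 0.6667, 0).
  dual value b^T y* = 21.
Strong duality: c^T x* = b^T y*. Confirmed.

21


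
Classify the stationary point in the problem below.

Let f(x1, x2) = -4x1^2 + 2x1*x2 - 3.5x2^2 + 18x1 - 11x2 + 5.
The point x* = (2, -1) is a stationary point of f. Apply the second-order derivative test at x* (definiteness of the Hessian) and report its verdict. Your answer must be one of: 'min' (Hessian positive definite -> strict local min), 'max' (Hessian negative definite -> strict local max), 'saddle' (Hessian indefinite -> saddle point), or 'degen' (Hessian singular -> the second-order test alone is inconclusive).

Compute the Hessian H = grad^2 f:
  H = [[-8, 2], [2, -7]]
Verify stationarity: grad f(x*) = H x* + g = (0, 0).
Eigenvalues of H: -9.5616, -5.4384.
Both eigenvalues < 0, so H is negative definite -> x* is a strict local max.

max


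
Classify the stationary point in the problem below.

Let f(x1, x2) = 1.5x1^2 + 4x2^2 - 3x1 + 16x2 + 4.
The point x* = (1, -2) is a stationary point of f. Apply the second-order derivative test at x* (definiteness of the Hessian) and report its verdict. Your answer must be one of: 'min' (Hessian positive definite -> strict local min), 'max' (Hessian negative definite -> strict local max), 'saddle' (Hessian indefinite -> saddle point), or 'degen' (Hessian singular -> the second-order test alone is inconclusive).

Compute the Hessian H = grad^2 f:
  H = [[3, 0], [0, 8]]
Verify stationarity: grad f(x*) = H x* + g = (0, 0).
Eigenvalues of H: 3, 8.
Both eigenvalues > 0, so H is positive definite -> x* is a strict local min.

min


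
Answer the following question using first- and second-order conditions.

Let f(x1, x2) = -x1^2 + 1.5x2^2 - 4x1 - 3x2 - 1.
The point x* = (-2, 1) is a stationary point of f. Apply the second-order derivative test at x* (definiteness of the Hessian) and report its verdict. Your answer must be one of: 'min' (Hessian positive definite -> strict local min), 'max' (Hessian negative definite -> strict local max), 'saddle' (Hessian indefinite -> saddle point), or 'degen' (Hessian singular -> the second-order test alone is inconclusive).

Compute the Hessian H = grad^2 f:
  H = [[-2, 0], [0, 3]]
Verify stationarity: grad f(x*) = H x* + g = (0, 0).
Eigenvalues of H: -2, 3.
Eigenvalues have mixed signs, so H is indefinite -> x* is a saddle point.

saddle


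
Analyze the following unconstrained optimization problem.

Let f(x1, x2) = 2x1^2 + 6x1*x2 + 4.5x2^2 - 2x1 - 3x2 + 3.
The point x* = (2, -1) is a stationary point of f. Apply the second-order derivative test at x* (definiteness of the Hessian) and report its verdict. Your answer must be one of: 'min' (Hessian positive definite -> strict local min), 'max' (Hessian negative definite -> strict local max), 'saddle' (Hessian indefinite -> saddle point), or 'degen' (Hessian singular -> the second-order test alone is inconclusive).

Compute the Hessian H = grad^2 f:
  H = [[4, 6], [6, 9]]
Verify stationarity: grad f(x*) = H x* + g = (0, 0).
Eigenvalues of H: 0, 13.
H has a zero eigenvalue (singular; positive semidefinite but not definite), so H is neither positive definite, negative definite, nor indefinite. The second-order test alone is inconclusive -> degen.
(Indeed, f is constant along the null direction of H through x*, so x* is not a strict local extremum.)

degen


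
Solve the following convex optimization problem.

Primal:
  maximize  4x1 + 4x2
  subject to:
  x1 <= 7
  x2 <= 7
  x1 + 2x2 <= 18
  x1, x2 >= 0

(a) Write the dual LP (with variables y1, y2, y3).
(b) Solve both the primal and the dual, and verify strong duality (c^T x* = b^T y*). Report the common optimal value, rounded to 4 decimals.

The standard primal-dual pair for 'max c^T x s.t. A x <= b, x >= 0' is:
  Dual:  min b^T y  s.t.  A^T y >= c,  y >= 0.

So the dual LP is:
  minimize  7y1 + 7y2 + 18y3
  subject to:
    y1 + y3 >= 4
    y2 + 2y3 >= 4
    y1, y2, y3 >= 0

Solving the primal: x* = (7, 5.5).
  primal value c^T x* = 50.
Solving the dual: y* = (2, 0, 2).
  dual value b^T y* = 50.
Strong duality: c^T x* = b^T y*. Confirmed.

50


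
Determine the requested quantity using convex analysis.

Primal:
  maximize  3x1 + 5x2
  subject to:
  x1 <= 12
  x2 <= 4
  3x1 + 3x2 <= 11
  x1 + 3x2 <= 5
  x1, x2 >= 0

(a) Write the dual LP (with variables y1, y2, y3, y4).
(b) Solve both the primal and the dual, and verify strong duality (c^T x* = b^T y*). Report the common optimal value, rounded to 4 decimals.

The standard primal-dual pair for 'max c^T x s.t. A x <= b, x >= 0' is:
  Dual:  min b^T y  s.t.  A^T y >= c,  y >= 0.

So the dual LP is:
  minimize  12y1 + 4y2 + 11y3 + 5y4
  subject to:
    y1 + 3y3 + y4 >= 3
    y2 + 3y3 + 3y4 >= 5
    y1, y2, y3, y4 >= 0

Solving the primal: x* = (3, 0.6667).
  primal value c^T x* = 12.3333.
Solving the dual: y* = (0, 0, 0.6667, 1).
  dual value b^T y* = 12.3333.
Strong duality: c^T x* = b^T y*. Confirmed.

12.3333


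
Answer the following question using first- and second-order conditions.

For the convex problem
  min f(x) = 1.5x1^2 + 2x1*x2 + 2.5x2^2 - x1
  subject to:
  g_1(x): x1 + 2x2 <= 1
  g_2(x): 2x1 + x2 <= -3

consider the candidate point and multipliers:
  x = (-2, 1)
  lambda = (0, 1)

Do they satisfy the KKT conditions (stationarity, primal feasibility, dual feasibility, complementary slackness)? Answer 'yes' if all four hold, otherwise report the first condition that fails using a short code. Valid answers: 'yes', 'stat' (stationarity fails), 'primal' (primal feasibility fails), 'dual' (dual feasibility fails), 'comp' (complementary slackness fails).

Gradient of f: grad f(x) = Q x + c = (-5, 1)
Constraint values g_i(x) = a_i^T x - b_i:
  g_1((-2, 1)) = -1
  g_2((-2, 1)) = 0
Stationarity residual: grad f(x) + sum_i lambda_i a_i = (-3, 2)
  -> stationarity FAILS
Primal feasibility (all g_i <= 0): OK
Dual feasibility (all lambda_i >= 0): OK
Complementary slackness (lambda_i * g_i(x) = 0 for all i): OK

Verdict: the first failing condition is stationarity -> stat.

stat


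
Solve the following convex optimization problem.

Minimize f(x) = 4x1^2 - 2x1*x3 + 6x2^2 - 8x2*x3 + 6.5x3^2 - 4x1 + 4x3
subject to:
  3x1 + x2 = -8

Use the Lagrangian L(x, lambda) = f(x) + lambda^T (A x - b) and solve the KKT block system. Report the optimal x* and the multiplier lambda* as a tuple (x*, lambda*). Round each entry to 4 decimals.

Form the Lagrangian:
  L(x, lambda) = (1/2) x^T Q x + c^T x + lambda^T (A x - b)
Stationarity (grad_x L = 0): Q x + c + A^T lambda = 0.
Primal feasibility: A x = b.

This gives the KKT block system:
  [ Q   A^T ] [ x     ]   [-c ]
  [ A    0  ] [ lambda ] = [ b ]

Solving the linear system:
  x*      = (-2.1445, -1.5664, -1.6016)
  lambda* = (5.9844)
  f(x*)   = 25.0234

x* = (-2.1445, -1.5664, -1.6016), lambda* = (5.9844)


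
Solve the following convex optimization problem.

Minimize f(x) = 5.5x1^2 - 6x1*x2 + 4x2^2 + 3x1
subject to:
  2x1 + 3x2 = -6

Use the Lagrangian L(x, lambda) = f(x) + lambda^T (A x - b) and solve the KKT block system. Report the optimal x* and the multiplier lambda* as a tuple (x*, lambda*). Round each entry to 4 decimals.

Form the Lagrangian:
  L(x, lambda) = (1/2) x^T Q x + c^T x + lambda^T (A x - b)
Stationarity (grad_x L = 0): Q x + c + A^T lambda = 0.
Primal feasibility: A x = b.

This gives the KKT block system:
  [ Q   A^T ] [ x     ]   [-c ]
  [ A    0  ] [ lambda ] = [ b ]

Solving the linear system:
  x*      = (-1.1379, -1.2414)
  lambda* = (1.0345)
  f(x*)   = 1.3966

x* = (-1.1379, -1.2414), lambda* = (1.0345)


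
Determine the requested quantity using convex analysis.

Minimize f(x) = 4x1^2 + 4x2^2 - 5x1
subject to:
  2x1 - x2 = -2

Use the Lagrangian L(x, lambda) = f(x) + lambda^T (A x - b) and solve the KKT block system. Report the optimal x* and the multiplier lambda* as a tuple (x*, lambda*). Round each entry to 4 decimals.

Form the Lagrangian:
  L(x, lambda) = (1/2) x^T Q x + c^T x + lambda^T (A x - b)
Stationarity (grad_x L = 0): Q x + c + A^T lambda = 0.
Primal feasibility: A x = b.

This gives the KKT block system:
  [ Q   A^T ] [ x     ]   [-c ]
  [ A    0  ] [ lambda ] = [ b ]

Solving the linear system:
  x*      = (-0.675, 0.65)
  lambda* = (5.2)
  f(x*)   = 6.8875

x* = (-0.675, 0.65), lambda* = (5.2)


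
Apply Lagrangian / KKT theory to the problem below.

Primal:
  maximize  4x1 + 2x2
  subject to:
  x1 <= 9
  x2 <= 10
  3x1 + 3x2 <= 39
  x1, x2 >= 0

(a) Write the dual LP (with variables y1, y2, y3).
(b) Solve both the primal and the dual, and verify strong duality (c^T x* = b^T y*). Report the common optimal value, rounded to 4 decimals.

The standard primal-dual pair for 'max c^T x s.t. A x <= b, x >= 0' is:
  Dual:  min b^T y  s.t.  A^T y >= c,  y >= 0.

So the dual LP is:
  minimize  9y1 + 10y2 + 39y3
  subject to:
    y1 + 3y3 >= 4
    y2 + 3y3 >= 2
    y1, y2, y3 >= 0

Solving the primal: x* = (9, 4).
  primal value c^T x* = 44.
Solving the dual: y* = (2, 0, 0.6667).
  dual value b^T y* = 44.
Strong duality: c^T x* = b^T y*. Confirmed.

44


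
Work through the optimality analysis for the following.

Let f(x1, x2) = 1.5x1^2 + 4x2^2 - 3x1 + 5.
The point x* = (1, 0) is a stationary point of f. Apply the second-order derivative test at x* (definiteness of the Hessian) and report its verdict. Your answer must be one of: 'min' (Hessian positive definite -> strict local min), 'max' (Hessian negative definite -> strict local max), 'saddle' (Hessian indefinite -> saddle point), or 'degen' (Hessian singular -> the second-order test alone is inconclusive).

Compute the Hessian H = grad^2 f:
  H = [[3, 0], [0, 8]]
Verify stationarity: grad f(x*) = H x* + g = (0, 0).
Eigenvalues of H: 3, 8.
Both eigenvalues > 0, so H is positive definite -> x* is a strict local min.

min


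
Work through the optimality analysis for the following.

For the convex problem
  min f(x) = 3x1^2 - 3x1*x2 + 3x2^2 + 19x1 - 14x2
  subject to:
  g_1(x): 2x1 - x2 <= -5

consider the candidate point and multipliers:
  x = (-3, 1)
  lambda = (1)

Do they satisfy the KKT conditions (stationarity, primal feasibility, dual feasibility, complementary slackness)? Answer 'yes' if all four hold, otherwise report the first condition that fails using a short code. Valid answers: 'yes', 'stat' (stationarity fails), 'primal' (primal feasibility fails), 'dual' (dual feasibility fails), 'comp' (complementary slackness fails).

Gradient of f: grad f(x) = Q x + c = (-2, 1)
Constraint values g_i(x) = a_i^T x - b_i:
  g_1((-3, 1)) = -2
Stationarity residual: grad f(x) + sum_i lambda_i a_i = (0, 0)
  -> stationarity OK
Primal feasibility (all g_i <= 0): OK
Dual feasibility (all lambda_i >= 0): OK
Complementary slackness (lambda_i * g_i(x) = 0 for all i): FAILS

Verdict: the first failing condition is complementary_slackness -> comp.

comp


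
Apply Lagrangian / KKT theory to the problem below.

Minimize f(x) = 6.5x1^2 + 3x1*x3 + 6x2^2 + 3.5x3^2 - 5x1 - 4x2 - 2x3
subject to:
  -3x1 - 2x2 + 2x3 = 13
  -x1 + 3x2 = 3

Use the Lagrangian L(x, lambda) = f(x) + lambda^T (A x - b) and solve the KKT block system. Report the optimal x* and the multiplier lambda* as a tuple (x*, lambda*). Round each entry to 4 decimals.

Form the Lagrangian:
  L(x, lambda) = (1/2) x^T Q x + c^T x + lambda^T (A x - b)
Stationarity (grad_x L = 0): Q x + c + A^T lambda = 0.
Primal feasibility: A x = b.

This gives the KKT block system:
  [ Q   A^T ] [ x     ]   [-c ]
  [ A    0  ] [ lambda ] = [ b ]

Solving the linear system:
  x*      = (-2.3076, 0.2308, 3.2695)
  lambda* = (-6.9818, -4.2445)
  f(x*)   = 53.7862

x* = (-2.3076, 0.2308, 3.2695), lambda* = (-6.9818, -4.2445)


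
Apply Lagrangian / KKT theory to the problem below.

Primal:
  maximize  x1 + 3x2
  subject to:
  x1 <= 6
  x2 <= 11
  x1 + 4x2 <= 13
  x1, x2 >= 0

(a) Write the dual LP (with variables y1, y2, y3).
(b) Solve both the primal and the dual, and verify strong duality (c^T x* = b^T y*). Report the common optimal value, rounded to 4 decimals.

The standard primal-dual pair for 'max c^T x s.t. A x <= b, x >= 0' is:
  Dual:  min b^T y  s.t.  A^T y >= c,  y >= 0.

So the dual LP is:
  minimize  6y1 + 11y2 + 13y3
  subject to:
    y1 + y3 >= 1
    y2 + 4y3 >= 3
    y1, y2, y3 >= 0

Solving the primal: x* = (6, 1.75).
  primal value c^T x* = 11.25.
Solving the dual: y* = (0.25, 0, 0.75).
  dual value b^T y* = 11.25.
Strong duality: c^T x* = b^T y*. Confirmed.

11.25


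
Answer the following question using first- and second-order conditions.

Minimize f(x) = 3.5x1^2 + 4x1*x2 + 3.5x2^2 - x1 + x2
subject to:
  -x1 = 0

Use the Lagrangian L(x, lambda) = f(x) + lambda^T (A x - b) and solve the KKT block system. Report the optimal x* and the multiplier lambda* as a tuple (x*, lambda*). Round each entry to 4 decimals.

Form the Lagrangian:
  L(x, lambda) = (1/2) x^T Q x + c^T x + lambda^T (A x - b)
Stationarity (grad_x L = 0): Q x + c + A^T lambda = 0.
Primal feasibility: A x = b.

This gives the KKT block system:
  [ Q   A^T ] [ x     ]   [-c ]
  [ A    0  ] [ lambda ] = [ b ]

Solving the linear system:
  x*      = (0, -0.1429)
  lambda* = (-1.5714)
  f(x*)   = -0.0714

x* = (0, -0.1429), lambda* = (-1.5714)


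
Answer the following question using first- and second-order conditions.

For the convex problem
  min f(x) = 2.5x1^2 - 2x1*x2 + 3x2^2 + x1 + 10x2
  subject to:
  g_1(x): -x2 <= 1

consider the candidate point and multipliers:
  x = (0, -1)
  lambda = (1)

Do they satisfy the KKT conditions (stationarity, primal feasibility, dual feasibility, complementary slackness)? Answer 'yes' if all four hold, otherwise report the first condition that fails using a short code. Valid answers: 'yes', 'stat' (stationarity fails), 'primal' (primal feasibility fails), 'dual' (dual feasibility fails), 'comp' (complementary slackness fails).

Gradient of f: grad f(x) = Q x + c = (3, 4)
Constraint values g_i(x) = a_i^T x - b_i:
  g_1((0, -1)) = 0
Stationarity residual: grad f(x) + sum_i lambda_i a_i = (3, 3)
  -> stationarity FAILS
Primal feasibility (all g_i <= 0): OK
Dual feasibility (all lambda_i >= 0): OK
Complementary slackness (lambda_i * g_i(x) = 0 for all i): OK

Verdict: the first failing condition is stationarity -> stat.

stat


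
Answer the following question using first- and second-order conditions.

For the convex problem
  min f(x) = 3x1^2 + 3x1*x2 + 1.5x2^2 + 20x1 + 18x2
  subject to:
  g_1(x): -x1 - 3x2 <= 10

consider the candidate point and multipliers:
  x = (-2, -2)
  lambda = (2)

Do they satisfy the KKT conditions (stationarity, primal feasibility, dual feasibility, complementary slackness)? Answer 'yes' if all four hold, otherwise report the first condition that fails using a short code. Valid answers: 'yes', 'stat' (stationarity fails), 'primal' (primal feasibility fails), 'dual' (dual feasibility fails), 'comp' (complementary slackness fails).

Gradient of f: grad f(x) = Q x + c = (2, 6)
Constraint values g_i(x) = a_i^T x - b_i:
  g_1((-2, -2)) = -2
Stationarity residual: grad f(x) + sum_i lambda_i a_i = (0, 0)
  -> stationarity OK
Primal feasibility (all g_i <= 0): OK
Dual feasibility (all lambda_i >= 0): OK
Complementary slackness (lambda_i * g_i(x) = 0 for all i): FAILS

Verdict: the first failing condition is complementary_slackness -> comp.

comp


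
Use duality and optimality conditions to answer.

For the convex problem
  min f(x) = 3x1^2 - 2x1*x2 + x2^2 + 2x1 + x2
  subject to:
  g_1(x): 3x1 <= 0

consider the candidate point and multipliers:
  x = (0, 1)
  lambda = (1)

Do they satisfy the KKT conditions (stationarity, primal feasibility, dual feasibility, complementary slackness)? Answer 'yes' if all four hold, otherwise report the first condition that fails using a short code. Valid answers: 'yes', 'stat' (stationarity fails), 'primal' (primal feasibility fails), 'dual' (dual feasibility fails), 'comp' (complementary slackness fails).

Gradient of f: grad f(x) = Q x + c = (0, 3)
Constraint values g_i(x) = a_i^T x - b_i:
  g_1((0, 1)) = 0
Stationarity residual: grad f(x) + sum_i lambda_i a_i = (3, 3)
  -> stationarity FAILS
Primal feasibility (all g_i <= 0): OK
Dual feasibility (all lambda_i >= 0): OK
Complementary slackness (lambda_i * g_i(x) = 0 for all i): OK

Verdict: the first failing condition is stationarity -> stat.

stat


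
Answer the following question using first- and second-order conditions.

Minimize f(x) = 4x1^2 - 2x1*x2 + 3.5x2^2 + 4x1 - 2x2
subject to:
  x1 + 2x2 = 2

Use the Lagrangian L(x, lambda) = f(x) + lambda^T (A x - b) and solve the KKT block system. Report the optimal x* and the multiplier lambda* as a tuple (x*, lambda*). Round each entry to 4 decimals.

Form the Lagrangian:
  L(x, lambda) = (1/2) x^T Q x + c^T x + lambda^T (A x - b)
Stationarity (grad_x L = 0): Q x + c + A^T lambda = 0.
Primal feasibility: A x = b.

This gives the KKT block system:
  [ Q   A^T ] [ x     ]   [-c ]
  [ A    0  ] [ lambda ] = [ b ]

Solving the linear system:
  x*      = (0.0426, 0.9787)
  lambda* = (-2.383)
  f(x*)   = 1.4894

x* = (0.0426, 0.9787), lambda* = (-2.383)


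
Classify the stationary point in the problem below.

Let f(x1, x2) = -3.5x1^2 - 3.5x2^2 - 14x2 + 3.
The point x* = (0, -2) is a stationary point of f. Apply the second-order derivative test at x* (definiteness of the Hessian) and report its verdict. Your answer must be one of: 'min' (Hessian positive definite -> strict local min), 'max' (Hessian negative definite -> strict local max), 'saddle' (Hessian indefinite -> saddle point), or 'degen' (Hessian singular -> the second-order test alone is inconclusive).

Compute the Hessian H = grad^2 f:
  H = [[-7, 0], [0, -7]]
Verify stationarity: grad f(x*) = H x* + g = (0, 0).
Eigenvalues of H: -7, -7.
Both eigenvalues < 0, so H is negative definite -> x* is a strict local max.

max


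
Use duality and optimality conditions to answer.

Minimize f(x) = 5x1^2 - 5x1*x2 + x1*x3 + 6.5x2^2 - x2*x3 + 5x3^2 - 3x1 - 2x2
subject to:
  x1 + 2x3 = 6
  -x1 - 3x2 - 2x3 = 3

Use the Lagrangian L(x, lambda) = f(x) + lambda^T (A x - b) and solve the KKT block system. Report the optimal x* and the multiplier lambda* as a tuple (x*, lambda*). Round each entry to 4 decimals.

Form the Lagrangian:
  L(x, lambda) = (1/2) x^T Q x + c^T x + lambda^T (A x - b)
Stationarity (grad_x L = 0): Q x + c + A^T lambda = 0.
Primal feasibility: A x = b.

This gives the KKT block system:
  [ Q   A^T ] [ x     ]   [-c ]
  [ A    0  ] [ lambda ] = [ b ]

Solving the linear system:
  x*      = (0.1304, -3, 2.9348)
  lambda* = (-31.1014, -14.8623)
  f(x*)   = 118.4022

x* = (0.1304, -3, 2.9348), lambda* = (-31.1014, -14.8623)


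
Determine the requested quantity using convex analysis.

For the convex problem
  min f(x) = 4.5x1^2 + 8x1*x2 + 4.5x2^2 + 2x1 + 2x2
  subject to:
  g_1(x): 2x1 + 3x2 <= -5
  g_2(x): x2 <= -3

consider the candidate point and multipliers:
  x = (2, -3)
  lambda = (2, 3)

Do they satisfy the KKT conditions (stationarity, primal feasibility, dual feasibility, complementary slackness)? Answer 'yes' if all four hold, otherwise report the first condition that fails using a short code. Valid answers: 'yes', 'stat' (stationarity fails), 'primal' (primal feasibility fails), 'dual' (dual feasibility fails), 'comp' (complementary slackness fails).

Gradient of f: grad f(x) = Q x + c = (-4, -9)
Constraint values g_i(x) = a_i^T x - b_i:
  g_1((2, -3)) = 0
  g_2((2, -3)) = 0
Stationarity residual: grad f(x) + sum_i lambda_i a_i = (0, 0)
  -> stationarity OK
Primal feasibility (all g_i <= 0): OK
Dual feasibility (all lambda_i >= 0): OK
Complementary slackness (lambda_i * g_i(x) = 0 for all i): OK

Verdict: yes, KKT holds.

yes


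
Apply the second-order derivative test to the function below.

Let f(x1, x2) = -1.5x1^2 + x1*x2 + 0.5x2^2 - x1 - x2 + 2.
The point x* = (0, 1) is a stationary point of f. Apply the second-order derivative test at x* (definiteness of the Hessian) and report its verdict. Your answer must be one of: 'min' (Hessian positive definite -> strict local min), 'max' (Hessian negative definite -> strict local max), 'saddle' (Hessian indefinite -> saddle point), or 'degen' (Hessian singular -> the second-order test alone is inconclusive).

Compute the Hessian H = grad^2 f:
  H = [[-3, 1], [1, 1]]
Verify stationarity: grad f(x*) = H x* + g = (0, 0).
Eigenvalues of H: -3.2361, 1.2361.
Eigenvalues have mixed signs, so H is indefinite -> x* is a saddle point.

saddle


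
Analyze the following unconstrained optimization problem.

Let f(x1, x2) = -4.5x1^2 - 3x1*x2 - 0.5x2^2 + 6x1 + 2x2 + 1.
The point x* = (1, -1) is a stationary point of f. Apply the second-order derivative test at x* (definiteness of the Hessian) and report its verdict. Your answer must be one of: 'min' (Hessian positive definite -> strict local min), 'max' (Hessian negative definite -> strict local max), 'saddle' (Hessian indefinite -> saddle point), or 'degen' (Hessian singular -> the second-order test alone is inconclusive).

Compute the Hessian H = grad^2 f:
  H = [[-9, -3], [-3, -1]]
Verify stationarity: grad f(x*) = H x* + g = (0, 0).
Eigenvalues of H: -10, 0.
H has a zero eigenvalue (singular; negative semidefinite but not definite), so H is neither positive definite, negative definite, nor indefinite. The second-order test alone is inconclusive -> degen.
(Indeed, f is constant along the null direction of H through x*, so x* is not a strict local extremum.)

degen


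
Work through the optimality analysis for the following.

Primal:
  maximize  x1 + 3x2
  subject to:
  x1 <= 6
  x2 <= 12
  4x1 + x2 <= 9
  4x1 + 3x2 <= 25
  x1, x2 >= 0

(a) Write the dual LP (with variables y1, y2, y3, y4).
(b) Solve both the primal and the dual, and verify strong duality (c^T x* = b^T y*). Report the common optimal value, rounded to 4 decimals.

The standard primal-dual pair for 'max c^T x s.t. A x <= b, x >= 0' is:
  Dual:  min b^T y  s.t.  A^T y >= c,  y >= 0.

So the dual LP is:
  minimize  6y1 + 12y2 + 9y3 + 25y4
  subject to:
    y1 + 4y3 + 4y4 >= 1
    y2 + y3 + 3y4 >= 3
    y1, y2, y3, y4 >= 0

Solving the primal: x* = (0, 8.3333).
  primal value c^T x* = 25.
Solving the dual: y* = (0, 0, 0, 1).
  dual value b^T y* = 25.
Strong duality: c^T x* = b^T y*. Confirmed.

25


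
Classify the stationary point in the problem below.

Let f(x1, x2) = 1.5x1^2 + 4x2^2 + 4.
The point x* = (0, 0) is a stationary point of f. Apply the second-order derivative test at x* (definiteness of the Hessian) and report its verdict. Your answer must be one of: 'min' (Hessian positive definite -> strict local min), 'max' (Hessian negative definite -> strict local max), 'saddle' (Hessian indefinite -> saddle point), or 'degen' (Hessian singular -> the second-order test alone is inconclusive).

Compute the Hessian H = grad^2 f:
  H = [[3, 0], [0, 8]]
Verify stationarity: grad f(x*) = H x* + g = (0, 0).
Eigenvalues of H: 3, 8.
Both eigenvalues > 0, so H is positive definite -> x* is a strict local min.

min


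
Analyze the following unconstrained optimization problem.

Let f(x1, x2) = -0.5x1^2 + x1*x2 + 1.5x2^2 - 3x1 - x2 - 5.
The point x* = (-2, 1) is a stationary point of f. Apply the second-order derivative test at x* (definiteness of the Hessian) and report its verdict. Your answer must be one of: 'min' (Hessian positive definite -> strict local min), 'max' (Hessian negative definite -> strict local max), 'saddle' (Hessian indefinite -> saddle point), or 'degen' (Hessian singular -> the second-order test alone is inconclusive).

Compute the Hessian H = grad^2 f:
  H = [[-1, 1], [1, 3]]
Verify stationarity: grad f(x*) = H x* + g = (0, 0).
Eigenvalues of H: -1.2361, 3.2361.
Eigenvalues have mixed signs, so H is indefinite -> x* is a saddle point.

saddle


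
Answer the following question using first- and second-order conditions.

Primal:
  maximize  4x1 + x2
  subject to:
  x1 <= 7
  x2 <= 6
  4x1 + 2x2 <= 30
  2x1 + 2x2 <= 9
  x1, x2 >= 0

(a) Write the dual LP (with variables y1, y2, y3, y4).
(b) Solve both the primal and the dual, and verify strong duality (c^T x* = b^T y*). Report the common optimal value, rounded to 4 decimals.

The standard primal-dual pair for 'max c^T x s.t. A x <= b, x >= 0' is:
  Dual:  min b^T y  s.t.  A^T y >= c,  y >= 0.

So the dual LP is:
  minimize  7y1 + 6y2 + 30y3 + 9y4
  subject to:
    y1 + 4y3 + 2y4 >= 4
    y2 + 2y3 + 2y4 >= 1
    y1, y2, y3, y4 >= 0

Solving the primal: x* = (4.5, 0).
  primal value c^T x* = 18.
Solving the dual: y* = (0, 0, 0, 2).
  dual value b^T y* = 18.
Strong duality: c^T x* = b^T y*. Confirmed.

18


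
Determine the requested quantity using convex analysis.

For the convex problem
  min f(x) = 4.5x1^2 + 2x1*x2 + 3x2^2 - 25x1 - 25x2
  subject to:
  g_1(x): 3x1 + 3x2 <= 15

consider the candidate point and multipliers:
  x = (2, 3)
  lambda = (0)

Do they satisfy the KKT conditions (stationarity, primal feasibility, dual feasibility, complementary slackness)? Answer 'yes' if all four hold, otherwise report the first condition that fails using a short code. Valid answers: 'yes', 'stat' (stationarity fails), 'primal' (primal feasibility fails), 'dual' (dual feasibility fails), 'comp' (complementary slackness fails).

Gradient of f: grad f(x) = Q x + c = (-1, -3)
Constraint values g_i(x) = a_i^T x - b_i:
  g_1((2, 3)) = 0
Stationarity residual: grad f(x) + sum_i lambda_i a_i = (-1, -3)
  -> stationarity FAILS
Primal feasibility (all g_i <= 0): OK
Dual feasibility (all lambda_i >= 0): OK
Complementary slackness (lambda_i * g_i(x) = 0 for all i): OK

Verdict: the first failing condition is stationarity -> stat.

stat


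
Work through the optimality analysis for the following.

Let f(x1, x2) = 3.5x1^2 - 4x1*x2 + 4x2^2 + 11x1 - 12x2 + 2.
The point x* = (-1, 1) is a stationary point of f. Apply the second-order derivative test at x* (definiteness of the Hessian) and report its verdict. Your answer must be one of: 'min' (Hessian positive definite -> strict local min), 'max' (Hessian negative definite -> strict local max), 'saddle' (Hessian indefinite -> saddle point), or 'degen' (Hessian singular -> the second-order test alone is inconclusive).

Compute the Hessian H = grad^2 f:
  H = [[7, -4], [-4, 8]]
Verify stationarity: grad f(x*) = H x* + g = (0, 0).
Eigenvalues of H: 3.4689, 11.5311.
Both eigenvalues > 0, so H is positive definite -> x* is a strict local min.

min


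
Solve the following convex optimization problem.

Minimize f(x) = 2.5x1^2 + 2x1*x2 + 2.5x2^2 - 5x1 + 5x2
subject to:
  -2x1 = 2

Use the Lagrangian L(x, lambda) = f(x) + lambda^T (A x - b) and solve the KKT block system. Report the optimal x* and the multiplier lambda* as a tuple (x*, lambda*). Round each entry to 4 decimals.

Form the Lagrangian:
  L(x, lambda) = (1/2) x^T Q x + c^T x + lambda^T (A x - b)
Stationarity (grad_x L = 0): Q x + c + A^T lambda = 0.
Primal feasibility: A x = b.

This gives the KKT block system:
  [ Q   A^T ] [ x     ]   [-c ]
  [ A    0  ] [ lambda ] = [ b ]

Solving the linear system:
  x*      = (-1, -0.6)
  lambda* = (-5.6)
  f(x*)   = 6.6

x* = (-1, -0.6), lambda* = (-5.6)


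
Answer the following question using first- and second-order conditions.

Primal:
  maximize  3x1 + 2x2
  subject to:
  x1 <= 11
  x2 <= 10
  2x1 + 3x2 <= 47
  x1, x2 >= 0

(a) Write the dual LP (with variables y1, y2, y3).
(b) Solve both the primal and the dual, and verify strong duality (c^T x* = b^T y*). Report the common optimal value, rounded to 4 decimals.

The standard primal-dual pair for 'max c^T x s.t. A x <= b, x >= 0' is:
  Dual:  min b^T y  s.t.  A^T y >= c,  y >= 0.

So the dual LP is:
  minimize  11y1 + 10y2 + 47y3
  subject to:
    y1 + 2y3 >= 3
    y2 + 3y3 >= 2
    y1, y2, y3 >= 0

Solving the primal: x* = (11, 8.3333).
  primal value c^T x* = 49.6667.
Solving the dual: y* = (1.6667, 0, 0.6667).
  dual value b^T y* = 49.6667.
Strong duality: c^T x* = b^T y*. Confirmed.

49.6667


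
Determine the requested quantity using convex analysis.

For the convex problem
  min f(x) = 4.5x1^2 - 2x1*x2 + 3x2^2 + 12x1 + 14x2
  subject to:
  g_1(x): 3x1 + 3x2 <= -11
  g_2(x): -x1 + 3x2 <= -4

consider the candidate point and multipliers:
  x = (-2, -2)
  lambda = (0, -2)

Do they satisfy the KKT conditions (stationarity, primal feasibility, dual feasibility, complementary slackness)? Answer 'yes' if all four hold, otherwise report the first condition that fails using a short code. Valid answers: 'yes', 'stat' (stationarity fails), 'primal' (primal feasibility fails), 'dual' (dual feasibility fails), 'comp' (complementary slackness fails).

Gradient of f: grad f(x) = Q x + c = (-2, 6)
Constraint values g_i(x) = a_i^T x - b_i:
  g_1((-2, -2)) = -1
  g_2((-2, -2)) = 0
Stationarity residual: grad f(x) + sum_i lambda_i a_i = (0, 0)
  -> stationarity OK
Primal feasibility (all g_i <= 0): OK
Dual feasibility (all lambda_i >= 0): FAILS
Complementary slackness (lambda_i * g_i(x) = 0 for all i): OK

Verdict: the first failing condition is dual_feasibility -> dual.

dual
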